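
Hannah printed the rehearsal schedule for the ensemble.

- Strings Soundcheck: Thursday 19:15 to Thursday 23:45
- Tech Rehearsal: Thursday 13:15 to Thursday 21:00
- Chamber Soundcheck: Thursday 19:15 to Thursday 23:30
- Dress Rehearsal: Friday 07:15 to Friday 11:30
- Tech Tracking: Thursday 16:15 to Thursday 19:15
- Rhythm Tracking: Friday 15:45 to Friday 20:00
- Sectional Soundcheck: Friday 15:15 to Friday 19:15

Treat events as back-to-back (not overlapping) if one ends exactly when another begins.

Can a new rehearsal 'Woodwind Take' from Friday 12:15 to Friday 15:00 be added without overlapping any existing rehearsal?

Tech Rehearsal: ends Thursday 21:00 at or before Woodwind Take starts Friday 12:15 → clear.
Tech Tracking: ends Thursday 19:15 at or before Woodwind Take starts Friday 12:15 → clear.
Strings Soundcheck: ends Thursday 23:45 at or before Woodwind Take starts Friday 12:15 → clear.
Chamber Soundcheck: ends Thursday 23:30 at or before Woodwind Take starts Friday 12:15 → clear.
Dress Rehearsal: ends Friday 11:30 at or before Woodwind Take starts Friday 12:15 → clear.
Sectional Soundcheck: starts Friday 15:15 at or after Woodwind Take ends Friday 15:00 → clear.
Rhythm Tracking: starts Friday 15:45 at or after Woodwind Take ends Friday 15:00 → clear.

Yes — the slot is free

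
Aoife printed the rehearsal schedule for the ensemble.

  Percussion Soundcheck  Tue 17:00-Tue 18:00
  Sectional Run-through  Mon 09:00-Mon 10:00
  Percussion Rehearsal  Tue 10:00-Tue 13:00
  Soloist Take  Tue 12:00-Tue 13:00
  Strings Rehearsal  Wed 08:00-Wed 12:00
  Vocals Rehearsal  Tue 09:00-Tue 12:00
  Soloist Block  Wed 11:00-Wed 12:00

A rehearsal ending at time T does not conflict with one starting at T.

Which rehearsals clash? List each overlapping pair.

Percussion Rehearsal & Soloist Take, Percussion Rehearsal & Vocals Rehearsal, Soloist Block & Strings Rehearsal

Sorted by start: Sectional Run-through, Vocals Rehearsal, Percussion Rehearsal, Soloist Take, Percussion Soundcheck, Strings Rehearsal, Soloist Block.
Vocals Rehearsal starts after Sectional Run-through ends — done with Sectional Run-through.
Percussion Rehearsal starts before Vocals Rehearsal ends → Vocals Rehearsal and Percussion Rehearsal overlap.
Soloist Take starts exactly when Vocals Rehearsal ends (back-to-back, no overlap) — done with Vocals Rehearsal.
Soloist Take starts before Percussion Rehearsal ends → Percussion Rehearsal and Soloist Take overlap.
Percussion Soundcheck starts after Percussion Rehearsal ends — done with Percussion Rehearsal.
Percussion Soundcheck starts after Soloist Take ends — done with Soloist Take.
Strings Rehearsal starts after Percussion Soundcheck ends — done with Percussion Soundcheck.
Soloist Block starts before Strings Rehearsal ends → Strings Rehearsal and Soloist Block overlap.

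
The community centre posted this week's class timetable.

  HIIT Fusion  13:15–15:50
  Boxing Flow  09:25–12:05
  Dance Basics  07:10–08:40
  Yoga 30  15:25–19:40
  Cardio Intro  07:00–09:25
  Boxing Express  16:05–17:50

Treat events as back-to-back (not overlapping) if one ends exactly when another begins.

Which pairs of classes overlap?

Boxing Express & Yoga 30, Cardio Intro & Dance Basics, HIIT Fusion & Yoga 30

Sorted by start: Cardio Intro, Dance Basics, Boxing Flow, HIIT Fusion, Yoga 30, Boxing Express.
Dance Basics starts before Cardio Intro ends → Cardio Intro and Dance Basics overlap.
Boxing Flow starts exactly when Cardio Intro ends (back-to-back, no overlap) — done with Cardio Intro.
Boxing Flow starts after Dance Basics ends — done with Dance Basics.
HIIT Fusion starts after Boxing Flow ends — done with Boxing Flow.
Yoga 30 starts before HIIT Fusion ends → HIIT Fusion and Yoga 30 overlap.
Boxing Express starts after HIIT Fusion ends.
Boxing Express starts before Yoga 30 ends → Yoga 30 and Boxing Express overlap.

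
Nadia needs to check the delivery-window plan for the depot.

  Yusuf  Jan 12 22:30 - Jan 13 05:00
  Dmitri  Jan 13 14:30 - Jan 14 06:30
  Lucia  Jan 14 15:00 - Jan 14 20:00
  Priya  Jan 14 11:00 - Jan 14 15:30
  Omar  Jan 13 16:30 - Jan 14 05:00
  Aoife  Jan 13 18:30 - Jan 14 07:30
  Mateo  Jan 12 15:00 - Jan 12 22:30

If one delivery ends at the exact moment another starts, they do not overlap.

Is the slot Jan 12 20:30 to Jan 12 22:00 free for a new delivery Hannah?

No — it overlaps Mateo

Mateo: starts Jan 12 15:00 before Hannah ends Jan 12 22:00, and ends Jan 12 22:30 after Hannah starts Jan 12 20:30 → overlap.
Yusuf: starts Jan 12 22:30 at or after Hannah ends Jan 12 22:00 → clear.
Dmitri: starts Jan 13 14:30 at or after Hannah ends Jan 12 22:00 → clear.
Omar: starts Jan 13 16:30 at or after Hannah ends Jan 12 22:00 → clear.
Aoife: starts Jan 13 18:30 at or after Hannah ends Jan 12 22:00 → clear.
Priya: starts Jan 14 11:00 at or after Hannah ends Jan 12 22:00 → clear.
Lucia: starts Jan 14 15:00 at or after Hannah ends Jan 12 22:00 → clear.
Hannah overlaps Mateo.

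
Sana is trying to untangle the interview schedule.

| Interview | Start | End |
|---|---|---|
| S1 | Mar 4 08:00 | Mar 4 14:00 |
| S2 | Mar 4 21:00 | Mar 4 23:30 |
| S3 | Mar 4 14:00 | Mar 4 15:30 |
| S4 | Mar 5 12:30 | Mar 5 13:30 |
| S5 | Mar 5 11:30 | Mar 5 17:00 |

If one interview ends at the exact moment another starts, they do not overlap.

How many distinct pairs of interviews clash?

1

Sorted by start: S1, S3, S2, S5, S4.
S3 starts exactly when S1 ends (back-to-back, no overlap), so nothing later overlaps S1 either.
S2 starts after S3 ends, so nothing later overlaps S3 either.
S5 starts after S2 ends, so nothing later overlaps S2 either.
S4 starts before S5 ends → S5 and S4 overlap.
Overlapping pairs: S4 & S5 — 1 in total.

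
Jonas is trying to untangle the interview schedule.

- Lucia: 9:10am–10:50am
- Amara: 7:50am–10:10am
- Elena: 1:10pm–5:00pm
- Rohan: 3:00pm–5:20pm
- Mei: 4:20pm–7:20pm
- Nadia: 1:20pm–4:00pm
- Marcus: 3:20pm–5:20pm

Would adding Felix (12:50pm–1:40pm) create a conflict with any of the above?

Amara: ends 10:10am at or before Felix starts 12:50pm → clear.
Lucia: ends 10:50am at or before Felix starts 12:50pm → clear.
Elena: starts 1:10pm before Felix ends 1:40pm, and ends 5:00pm after Felix starts 12:50pm → overlap.
Nadia: starts 1:20pm before Felix ends 1:40pm, and ends 4:00pm after Felix starts 12:50pm → overlap.
Rohan: starts 3:00pm at or after Felix ends 1:40pm → clear.
Marcus: starts 3:20pm at or after Felix ends 1:40pm → clear.
Mei: starts 4:20pm at or after Felix ends 1:40pm → clear.
Felix overlaps Elena, Nadia.

Yes — it overlaps Elena, Nadia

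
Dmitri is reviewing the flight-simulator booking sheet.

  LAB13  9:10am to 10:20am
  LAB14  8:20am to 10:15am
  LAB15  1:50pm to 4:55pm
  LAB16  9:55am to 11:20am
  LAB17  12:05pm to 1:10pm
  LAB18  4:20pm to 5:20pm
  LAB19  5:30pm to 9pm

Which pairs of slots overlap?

Sorted by start: LAB14, LAB13, LAB16, LAB17, LAB15, LAB18, LAB19.
LAB13 starts before LAB14 ends → LAB14 and LAB13 overlap.
LAB16 starts before LAB14 ends → LAB14 and LAB16 overlap.
LAB17 starts after LAB14 ends, so nothing later overlaps LAB14 either.
LAB16 starts before LAB13 ends → LAB13 and LAB16 overlap.
LAB17 starts after LAB13 ends, so nothing later overlaps LAB13 either.
LAB17 starts after LAB16 ends, so nothing later overlaps LAB16 either.
LAB15 starts after LAB17 ends, so nothing later overlaps LAB17 either.
LAB18 starts before LAB15 ends → LAB15 and LAB18 overlap.
LAB19 starts after LAB15 ends.
LAB19 starts after LAB18 ends.

LAB13 & LAB14, LAB13 & LAB16, LAB14 & LAB16, LAB15 & LAB18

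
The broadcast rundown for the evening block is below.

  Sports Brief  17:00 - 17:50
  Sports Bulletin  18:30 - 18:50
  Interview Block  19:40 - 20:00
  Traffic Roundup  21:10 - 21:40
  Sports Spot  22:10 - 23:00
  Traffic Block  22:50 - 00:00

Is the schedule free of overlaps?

No

Check each pair: they overlap iff neither finishes before the other starts.
Sorted by start: Sports Brief, Sports Bulletin, Interview Block, Traffic Roundup, Sports Spot, Traffic Block.
Sports Bulletin starts after Sports Brief ends — done with Sports Brief.
Interview Block starts after Sports Bulletin ends — done with Sports Bulletin.
Traffic Roundup starts after Interview Block ends — done with Interview Block.
Sports Spot starts after Traffic Roundup ends — done with Traffic Roundup.
Traffic Block starts before Sports Spot ends → Sports Spot and Traffic Block overlap.
That's a conflict, so the schedule is not conflict-free.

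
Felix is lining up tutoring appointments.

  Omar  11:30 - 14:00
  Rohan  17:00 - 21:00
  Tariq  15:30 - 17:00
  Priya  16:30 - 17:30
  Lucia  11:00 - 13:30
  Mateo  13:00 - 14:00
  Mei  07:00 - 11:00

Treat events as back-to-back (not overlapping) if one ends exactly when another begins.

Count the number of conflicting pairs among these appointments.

Sorted by start: Mei, Lucia, Omar, Mateo, Tariq, Priya, Rohan.
Lucia starts exactly when Mei ends (back-to-back, no overlap); Mei is clear from here.
Omar starts before Lucia ends → Lucia and Omar overlap.
Mateo starts before Lucia ends → Lucia and Mateo overlap.
Tariq starts after Lucia ends; Lucia is clear from here.
Mateo starts before Omar ends → Omar and Mateo overlap.
Tariq starts after Omar ends; Omar is clear from here.
Tariq starts after Mateo ends; Mateo is clear from here.
Priya starts before Tariq ends → Tariq and Priya overlap.
Rohan starts exactly when Tariq ends (back-to-back, no overlap).
Rohan starts before Priya ends → Priya and Rohan overlap.
Overlapping pairs: Lucia & Mateo, Lucia & Omar, Mateo & Omar, Priya & Rohan, Priya & Tariq — 5 in total.

5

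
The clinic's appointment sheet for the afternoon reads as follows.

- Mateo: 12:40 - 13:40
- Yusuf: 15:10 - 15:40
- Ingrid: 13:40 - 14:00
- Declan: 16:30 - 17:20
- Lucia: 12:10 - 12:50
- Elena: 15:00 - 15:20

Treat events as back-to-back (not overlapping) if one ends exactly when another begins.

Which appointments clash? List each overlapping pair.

Elena & Yusuf, Lucia & Mateo

Sorted by start: Lucia, Mateo, Ingrid, Elena, Yusuf, Declan.
Mateo starts before Lucia ends → Lucia and Mateo overlap.
Ingrid starts after Lucia ends — done with Lucia.
Ingrid starts exactly when Mateo ends (back-to-back, no overlap) — done with Mateo.
Elena starts after Ingrid ends — done with Ingrid.
Yusuf starts before Elena ends → Elena and Yusuf overlap.
Declan starts after Elena ends.
Declan starts after Yusuf ends.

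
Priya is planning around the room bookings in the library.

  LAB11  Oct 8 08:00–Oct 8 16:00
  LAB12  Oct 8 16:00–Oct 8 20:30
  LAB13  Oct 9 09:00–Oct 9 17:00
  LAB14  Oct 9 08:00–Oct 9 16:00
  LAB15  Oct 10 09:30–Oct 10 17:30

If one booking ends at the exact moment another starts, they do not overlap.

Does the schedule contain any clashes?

Sorted by start: LAB11, LAB12, LAB14, LAB13, LAB15.
LAB12 starts exactly when LAB11 ends (back-to-back, no overlap), so LAB11 has no further overlaps.
LAB14 starts after LAB12 ends, so LAB12 has no further overlaps.
LAB13 starts before LAB14 ends → LAB14 and LAB13 overlap.
That's a conflict, so the schedule is not conflict-free.

Yes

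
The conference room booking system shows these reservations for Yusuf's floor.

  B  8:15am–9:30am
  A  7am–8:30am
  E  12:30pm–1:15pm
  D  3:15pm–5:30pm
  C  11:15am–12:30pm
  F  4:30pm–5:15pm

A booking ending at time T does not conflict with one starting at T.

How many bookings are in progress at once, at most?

Sweep the timeline, counting +1 at each start and −1 at each end (ends before starts at a tie):
7am start A → 1
8:15am start B → 2
8:30am end A → 1
9:30am end B → 0
11:15am start C → 1
12:30pm end C → 0
12:30pm start E → 1
1:15pm end E → 0
3:15pm start D → 1
4:30pm start F → 2
5:15pm end F → 1
5:30pm end D → 0
Peak is 2, at 8:15am (A, B).

2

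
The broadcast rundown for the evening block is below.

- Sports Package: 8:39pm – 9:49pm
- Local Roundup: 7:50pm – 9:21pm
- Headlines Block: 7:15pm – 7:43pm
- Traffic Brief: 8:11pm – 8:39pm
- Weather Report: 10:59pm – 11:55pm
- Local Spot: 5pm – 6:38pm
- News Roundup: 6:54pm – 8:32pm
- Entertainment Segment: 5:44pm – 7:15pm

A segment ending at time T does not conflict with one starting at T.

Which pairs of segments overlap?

Sorted by start: Local Spot, Entertainment Segment, News Roundup, Headlines Block, Local Roundup, Traffic Brief, Sports Package, Weather Report.
Entertainment Segment starts before Local Spot ends → Local Spot and Entertainment Segment overlap.
News Roundup starts after Local Spot ends, so Local Spot has no further overlaps.
News Roundup starts before Entertainment Segment ends → Entertainment Segment and News Roundup overlap.
Headlines Block starts exactly when Entertainment Segment ends (back-to-back, no overlap), so Entertainment Segment has no further overlaps.
Headlines Block starts before News Roundup ends → News Roundup and Headlines Block overlap.
Local Roundup starts before News Roundup ends → News Roundup and Local Roundup overlap.
Traffic Brief starts before News Roundup ends → News Roundup and Traffic Brief overlap.
Sports Package starts after News Roundup ends, so News Roundup has no further overlaps.
Local Roundup starts after Headlines Block ends, so Headlines Block has no further overlaps.
Traffic Brief starts before Local Roundup ends → Local Roundup and Traffic Brief overlap.
Sports Package starts before Local Roundup ends → Local Roundup and Sports Package overlap.
Weather Report starts after Local Roundup ends.
Sports Package starts exactly when Traffic Brief ends (back-to-back, no overlap), so Traffic Brief has no further overlaps.
Weather Report starts after Sports Package ends.

Entertainment Segment & Local Spot, Entertainment Segment & News Roundup, Headlines Block & News Roundup, Local Roundup & News Roundup, Local Roundup & Sports Package, Local Roundup & Traffic Brief, News Roundup & Traffic Brief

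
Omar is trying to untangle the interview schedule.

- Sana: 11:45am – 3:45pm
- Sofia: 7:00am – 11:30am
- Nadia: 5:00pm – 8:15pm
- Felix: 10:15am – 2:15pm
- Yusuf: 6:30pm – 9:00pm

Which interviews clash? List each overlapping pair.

Felix & Sana, Felix & Sofia, Nadia & Yusuf

Sorted by start: Sofia, Felix, Sana, Nadia, Yusuf.
Felix starts before Sofia ends → Sofia and Felix overlap.
Sana starts after Sofia ends — done with Sofia.
Sana starts before Felix ends → Felix and Sana overlap.
Nadia starts after Felix ends — done with Felix.
Nadia starts after Sana ends — done with Sana.
Yusuf starts before Nadia ends → Nadia and Yusuf overlap.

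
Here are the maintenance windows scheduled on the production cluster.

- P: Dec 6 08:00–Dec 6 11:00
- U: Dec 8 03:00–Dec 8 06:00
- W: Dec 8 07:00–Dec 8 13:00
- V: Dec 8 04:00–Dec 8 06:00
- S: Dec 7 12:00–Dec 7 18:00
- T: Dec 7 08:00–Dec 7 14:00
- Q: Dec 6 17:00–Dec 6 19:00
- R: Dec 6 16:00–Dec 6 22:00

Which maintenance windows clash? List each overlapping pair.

Sorted by start: P, R, Q, T, S, U, V, W.
R starts after P ends, so P has no further overlaps.
Q starts before R ends → R and Q overlap.
T starts after R ends, so R has no further overlaps.
T starts after Q ends, so Q has no further overlaps.
S starts before T ends → T and S overlap.
U starts after T ends, so T has no further overlaps.
U starts after S ends, so S has no further overlaps.
V starts before U ends → U and V overlap.
W starts after U ends.
W starts after V ends.

Q & R, S & T, U & V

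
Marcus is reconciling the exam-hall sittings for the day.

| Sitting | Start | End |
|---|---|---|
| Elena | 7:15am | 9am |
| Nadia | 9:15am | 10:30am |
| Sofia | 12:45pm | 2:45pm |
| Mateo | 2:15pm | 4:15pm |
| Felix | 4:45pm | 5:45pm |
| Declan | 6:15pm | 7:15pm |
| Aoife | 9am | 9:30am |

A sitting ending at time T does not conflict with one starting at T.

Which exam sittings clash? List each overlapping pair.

Aoife & Nadia, Mateo & Sofia

Two intervals overlap when each starts before the other ends.
Sorted by start: Elena, Aoife, Nadia, Sofia, Mateo, Felix, Declan.
Aoife starts exactly when Elena ends (back-to-back, no overlap), so Elena has no further overlaps.
Nadia starts before Aoife ends → Aoife and Nadia overlap.
Sofia starts after Aoife ends, so Aoife has no further overlaps.
Sofia starts after Nadia ends, so Nadia has no further overlaps.
Mateo starts before Sofia ends → Sofia and Mateo overlap.
Felix starts after Sofia ends, so Sofia has no further overlaps.
Felix starts after Mateo ends, so Mateo has no further overlaps.
Declan starts after Felix ends.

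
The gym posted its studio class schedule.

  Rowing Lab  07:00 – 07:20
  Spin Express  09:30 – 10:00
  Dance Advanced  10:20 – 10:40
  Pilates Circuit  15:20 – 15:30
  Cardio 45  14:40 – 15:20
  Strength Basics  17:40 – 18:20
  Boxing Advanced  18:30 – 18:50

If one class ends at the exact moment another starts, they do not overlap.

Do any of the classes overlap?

Check each pair: they overlap iff neither finishes before the other starts.
Sorted by start: Rowing Lab, Spin Express, Dance Advanced, Cardio 45, Pilates Circuit, Strength Basics, Boxing Advanced.
Spin Express starts after Rowing Lab ends, so Rowing Lab has no further overlaps.
Dance Advanced starts after Spin Express ends, so Spin Express has no further overlaps.
Cardio 45 starts after Dance Advanced ends, so Dance Advanced has no further overlaps.
Pilates Circuit starts exactly when Cardio 45 ends (back-to-back, no overlap), so Cardio 45 has no further overlaps.
Strength Basics starts after Pilates Circuit ends, so Pilates Circuit has no further overlaps.
Boxing Advanced starts after Strength Basics ends.
Every pair is clear; the schedule has no overlaps.

No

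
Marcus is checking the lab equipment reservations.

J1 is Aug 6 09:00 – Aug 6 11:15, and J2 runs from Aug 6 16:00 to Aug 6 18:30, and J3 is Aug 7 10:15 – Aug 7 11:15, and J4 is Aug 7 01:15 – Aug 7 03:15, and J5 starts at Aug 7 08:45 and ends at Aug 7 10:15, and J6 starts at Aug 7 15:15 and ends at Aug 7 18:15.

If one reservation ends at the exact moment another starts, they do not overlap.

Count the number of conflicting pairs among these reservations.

0

Two intervals overlap when each starts before the other ends.
Sorted by start: J1, J2, J4, J5, J3, J6.
J2 starts after J1 ends, so J1 has no further overlaps.
J4 starts after J2 ends, so J2 has no further overlaps.
J5 starts after J4 ends, so J4 has no further overlaps.
J3 starts exactly when J5 ends (back-to-back, no overlap), so J5 has no further overlaps.
J6 starts after J3 ends.
No pair overlaps.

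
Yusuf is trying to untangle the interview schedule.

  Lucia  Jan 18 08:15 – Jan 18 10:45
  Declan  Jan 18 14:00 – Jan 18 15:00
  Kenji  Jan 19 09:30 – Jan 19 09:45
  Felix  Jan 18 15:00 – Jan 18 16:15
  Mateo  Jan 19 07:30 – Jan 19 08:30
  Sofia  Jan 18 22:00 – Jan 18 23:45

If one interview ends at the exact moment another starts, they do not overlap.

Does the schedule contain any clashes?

No

Two intervals overlap when each starts before the other ends.
Sorted by start: Lucia, Declan, Felix, Sofia, Mateo, Kenji.
Declan starts after Lucia ends, so Lucia has no further overlaps.
Felix starts exactly when Declan ends (back-to-back, no overlap), so Declan has no further overlaps.
Sofia starts after Felix ends, so Felix has no further overlaps.
Mateo starts after Sofia ends, so Sofia has no further overlaps.
Kenji starts after Mateo ends.
Every pair is clear; the schedule has no overlaps.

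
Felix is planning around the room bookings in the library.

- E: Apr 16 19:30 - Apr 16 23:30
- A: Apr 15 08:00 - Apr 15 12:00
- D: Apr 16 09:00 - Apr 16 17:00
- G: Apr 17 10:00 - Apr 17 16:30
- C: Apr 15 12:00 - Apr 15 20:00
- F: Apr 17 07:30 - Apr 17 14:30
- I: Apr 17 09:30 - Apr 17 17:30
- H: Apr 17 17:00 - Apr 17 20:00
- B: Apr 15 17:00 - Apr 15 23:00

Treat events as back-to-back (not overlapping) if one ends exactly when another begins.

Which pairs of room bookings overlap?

Sorted by start: A, C, B, D, E, F, I, G, H.
C starts exactly when A ends (back-to-back, no overlap) — done with A.
B starts before C ends → C and B overlap.
D starts after C ends — done with C.
D starts after B ends — done with B.
E starts after D ends — done with D.
F starts after E ends — done with E.
I starts before F ends → F and I overlap.
G starts before F ends → F and G overlap.
H starts after F ends.
G starts before I ends → I and G overlap.
H starts before I ends → I and H overlap.
H starts after G ends.

B & C, F & G, F & I, G & I, H & I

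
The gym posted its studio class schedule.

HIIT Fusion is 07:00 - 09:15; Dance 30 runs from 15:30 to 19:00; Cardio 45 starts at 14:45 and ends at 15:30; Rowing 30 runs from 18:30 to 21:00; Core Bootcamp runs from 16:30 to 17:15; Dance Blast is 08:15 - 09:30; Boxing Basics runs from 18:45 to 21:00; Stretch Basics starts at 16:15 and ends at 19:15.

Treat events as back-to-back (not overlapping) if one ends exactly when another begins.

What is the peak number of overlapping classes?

4

Walk through starts and ends in time order (an end at T is processed before a start at T):
07:00 start HIIT Fusion → 1
08:15 start Dance Blast → 2
09:15 end HIIT Fusion → 1
09:30 end Dance Blast → 0
14:45 start Cardio 45 → 1
15:30 end Cardio 45 → 0
15:30 start Dance 30 → 1
16:15 start Stretch Basics → 2
16:30 start Core Bootcamp → 3
17:15 end Core Bootcamp → 2
18:30 start Rowing 30 → 3
18:45 start Boxing Basics → 4
19:00 end Dance 30 → 3
19:15 end Stretch Basics → 2
21:00 end Boxing Basics → 1
21:00 end Rowing 30 → 0
Peak is 4, at 18:45 (Boxing Basics, Dance 30, Rowing 30, Stretch Basics).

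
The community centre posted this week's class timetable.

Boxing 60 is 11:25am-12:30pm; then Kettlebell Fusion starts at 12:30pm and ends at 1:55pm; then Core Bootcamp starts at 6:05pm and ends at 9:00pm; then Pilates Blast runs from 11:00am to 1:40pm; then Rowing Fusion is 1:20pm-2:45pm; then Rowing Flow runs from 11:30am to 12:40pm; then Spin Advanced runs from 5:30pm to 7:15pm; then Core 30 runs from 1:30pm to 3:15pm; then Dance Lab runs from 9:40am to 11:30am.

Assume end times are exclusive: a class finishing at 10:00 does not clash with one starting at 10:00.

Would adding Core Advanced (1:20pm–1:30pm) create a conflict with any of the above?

Dance Lab: ends 11:30am at or before Core Advanced starts 1:20pm → clear.
Pilates Blast: starts 11:00am before Core Advanced ends 1:30pm, and ends 1:40pm after Core Advanced starts 1:20pm → overlap.
Boxing 60: ends 12:30pm at or before Core Advanced starts 1:20pm → clear.
Rowing Flow: ends 12:40pm at or before Core Advanced starts 1:20pm → clear.
Kettlebell Fusion: starts 12:30pm before Core Advanced ends 1:30pm, and ends 1:55pm after Core Advanced starts 1:20pm → overlap.
Rowing Fusion: starts 1:20pm before Core Advanced ends 1:30pm, and ends 2:45pm after Core Advanced starts 1:20pm → overlap.
Core 30: starts 1:30pm at or after Core Advanced ends 1:30pm → clear.
Spin Advanced: starts 5:30pm at or after Core Advanced ends 1:30pm → clear.
Core Bootcamp: starts 6:05pm at or after Core Advanced ends 1:30pm → clear.
Core Advanced overlaps Pilates Blast, Rowing Fusion, Kettlebell Fusion.

Yes — it overlaps Kettlebell Fusion, Pilates Blast, Rowing Fusion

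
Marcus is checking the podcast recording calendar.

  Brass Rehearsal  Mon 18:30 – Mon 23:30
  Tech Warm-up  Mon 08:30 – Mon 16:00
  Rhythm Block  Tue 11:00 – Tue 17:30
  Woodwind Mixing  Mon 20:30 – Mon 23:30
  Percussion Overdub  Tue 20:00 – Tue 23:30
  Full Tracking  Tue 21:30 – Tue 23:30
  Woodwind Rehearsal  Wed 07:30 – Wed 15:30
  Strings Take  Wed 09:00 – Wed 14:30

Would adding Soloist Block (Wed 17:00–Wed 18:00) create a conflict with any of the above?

No — it doesn't clash with anything

Tech Warm-up: ends Mon 16:00 at or before Soloist Block starts Wed 17:00 → clear.
Brass Rehearsal: ends Mon 23:30 at or before Soloist Block starts Wed 17:00 → clear.
Woodwind Mixing: ends Mon 23:30 at or before Soloist Block starts Wed 17:00 → clear.
Rhythm Block: ends Tue 17:30 at or before Soloist Block starts Wed 17:00 → clear.
Percussion Overdub: ends Tue 23:30 at or before Soloist Block starts Wed 17:00 → clear.
Full Tracking: ends Tue 23:30 at or before Soloist Block starts Wed 17:00 → clear.
Woodwind Rehearsal: ends Wed 15:30 at or before Soloist Block starts Wed 17:00 → clear.
Strings Take: ends Wed 14:30 at or before Soloist Block starts Wed 17:00 → clear.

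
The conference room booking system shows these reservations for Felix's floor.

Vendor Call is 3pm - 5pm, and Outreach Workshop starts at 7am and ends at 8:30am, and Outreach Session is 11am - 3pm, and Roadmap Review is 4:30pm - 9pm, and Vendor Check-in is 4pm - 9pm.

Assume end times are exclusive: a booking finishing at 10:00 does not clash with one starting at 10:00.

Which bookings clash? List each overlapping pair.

Roadmap Review & Vendor Call, Roadmap Review & Vendor Check-in, Vendor Call & Vendor Check-in

Sorted by start: Outreach Workshop, Outreach Session, Vendor Call, Vendor Check-in, Roadmap Review.
Outreach Session starts after Outreach Workshop ends — done with Outreach Workshop.
Vendor Call starts exactly when Outreach Session ends (back-to-back, no overlap) — done with Outreach Session.
Vendor Check-in starts before Vendor Call ends → Vendor Call and Vendor Check-in overlap.
Roadmap Review starts before Vendor Call ends → Vendor Call and Roadmap Review overlap.
Roadmap Review starts before Vendor Check-in ends → Vendor Check-in and Roadmap Review overlap.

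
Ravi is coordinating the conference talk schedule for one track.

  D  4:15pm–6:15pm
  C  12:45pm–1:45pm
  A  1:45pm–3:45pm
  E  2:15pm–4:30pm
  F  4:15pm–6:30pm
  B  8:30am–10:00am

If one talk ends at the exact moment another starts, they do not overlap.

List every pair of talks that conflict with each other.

A & E, D & E, D & F, E & F

Check each pair: they overlap iff neither finishes before the other starts.
Sorted by start: B, C, A, E, D, F.
C starts after B ends, so B has no further overlaps.
A starts exactly when C ends (back-to-back, no overlap), so C has no further overlaps.
E starts before A ends → A and E overlap.
D starts after A ends, so A has no further overlaps.
D starts before E ends → E and D overlap.
F starts before E ends → E and F overlap.
F starts before D ends → D and F overlap.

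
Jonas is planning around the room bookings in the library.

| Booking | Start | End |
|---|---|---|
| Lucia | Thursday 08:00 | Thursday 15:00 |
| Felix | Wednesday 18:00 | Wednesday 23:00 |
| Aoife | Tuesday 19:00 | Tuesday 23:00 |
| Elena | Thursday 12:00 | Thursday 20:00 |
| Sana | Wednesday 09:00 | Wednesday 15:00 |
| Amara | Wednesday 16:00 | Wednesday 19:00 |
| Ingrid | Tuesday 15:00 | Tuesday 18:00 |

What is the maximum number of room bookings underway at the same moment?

2

Sort all start/end points and keep a running count:
Tuesday 15:00 start Ingrid → 1
Tuesday 18:00 end Ingrid → 0
Tuesday 19:00 start Aoife → 1
Tuesday 23:00 end Aoife → 0
Wednesday 09:00 start Sana → 1
Wednesday 15:00 end Sana → 0
Wednesday 16:00 start Amara → 1
Wednesday 18:00 start Felix → 2
Wednesday 19:00 end Amara → 1
Wednesday 23:00 end Felix → 0
Thursday 08:00 start Lucia → 1
Thursday 12:00 start Elena → 2
Thursday 15:00 end Lucia → 1
Thursday 20:00 end Elena → 0
Peak is 2, at Wednesday 18:00 (Amara, Felix).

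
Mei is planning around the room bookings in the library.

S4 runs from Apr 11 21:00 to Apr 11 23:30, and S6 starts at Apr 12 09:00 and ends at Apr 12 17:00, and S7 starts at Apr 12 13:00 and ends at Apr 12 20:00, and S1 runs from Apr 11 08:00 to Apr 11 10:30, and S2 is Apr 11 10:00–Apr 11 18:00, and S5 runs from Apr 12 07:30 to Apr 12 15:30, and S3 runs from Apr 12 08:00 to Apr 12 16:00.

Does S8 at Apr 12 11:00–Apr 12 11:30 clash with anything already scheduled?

S1: ends Apr 11 10:30 at or before S8 starts Apr 12 11:00 → clear.
S2: ends Apr 11 18:00 at or before S8 starts Apr 12 11:00 → clear.
S4: ends Apr 11 23:30 at or before S8 starts Apr 12 11:00 → clear.
S5: starts Apr 12 07:30 before S8 ends Apr 12 11:30, and ends Apr 12 15:30 after S8 starts Apr 12 11:00 → overlap.
S3: starts Apr 12 08:00 before S8 ends Apr 12 11:30, and ends Apr 12 16:00 after S8 starts Apr 12 11:00 → overlap.
S6: starts Apr 12 09:00 before S8 ends Apr 12 11:30, and ends Apr 12 17:00 after S8 starts Apr 12 11:00 → overlap.
S7: starts Apr 12 13:00 at or after S8 ends Apr 12 11:30 → clear.
S8 overlaps S3, S5, S6.

Yes — it overlaps S3, S5, S6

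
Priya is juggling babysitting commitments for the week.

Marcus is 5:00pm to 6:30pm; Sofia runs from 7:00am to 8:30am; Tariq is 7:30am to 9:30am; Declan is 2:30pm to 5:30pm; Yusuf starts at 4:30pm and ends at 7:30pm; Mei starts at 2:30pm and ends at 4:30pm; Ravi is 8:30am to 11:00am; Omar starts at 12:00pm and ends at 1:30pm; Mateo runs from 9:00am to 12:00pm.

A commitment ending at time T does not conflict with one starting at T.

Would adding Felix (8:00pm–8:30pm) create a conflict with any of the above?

No — it doesn't clash with anything

Sofia: ends 8:30am at or before Felix starts 8:00pm → clear.
Tariq: ends 9:30am at or before Felix starts 8:00pm → clear.
Ravi: ends 11:00am at or before Felix starts 8:00pm → clear.
Mateo: ends 12:00pm at or before Felix starts 8:00pm → clear.
Omar: ends 1:30pm at or before Felix starts 8:00pm → clear.
Mei: ends 4:30pm at or before Felix starts 8:00pm → clear.
Declan: ends 5:30pm at or before Felix starts 8:00pm → clear.
Yusuf: ends 7:30pm at or before Felix starts 8:00pm → clear.
Marcus: ends 6:30pm at or before Felix starts 8:00pm → clear.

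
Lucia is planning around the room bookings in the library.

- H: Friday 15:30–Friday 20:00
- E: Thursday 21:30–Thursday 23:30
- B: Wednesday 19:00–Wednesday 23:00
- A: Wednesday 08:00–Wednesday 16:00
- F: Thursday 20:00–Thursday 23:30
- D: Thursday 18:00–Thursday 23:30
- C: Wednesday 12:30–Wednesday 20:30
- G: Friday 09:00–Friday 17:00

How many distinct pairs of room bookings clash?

Check each pair: they overlap iff neither finishes before the other starts.
Sorted by start: A, C, B, D, F, E, G, H.
C starts before A ends → A and C overlap.
B starts after A ends — done with A.
B starts before C ends → C and B overlap.
D starts after C ends — done with C.
D starts after B ends — done with B.
F starts before D ends → D and F overlap.
E starts before D ends → D and E overlap.
G starts after D ends — done with D.
E starts before F ends → F and E overlap.
G starts after F ends — done with F.
G starts after E ends — done with E.
H starts before G ends → G and H overlap.
Overlapping pairs: A & C, B & C, D & E, D & F, E & F, G & H — 6 in total.

6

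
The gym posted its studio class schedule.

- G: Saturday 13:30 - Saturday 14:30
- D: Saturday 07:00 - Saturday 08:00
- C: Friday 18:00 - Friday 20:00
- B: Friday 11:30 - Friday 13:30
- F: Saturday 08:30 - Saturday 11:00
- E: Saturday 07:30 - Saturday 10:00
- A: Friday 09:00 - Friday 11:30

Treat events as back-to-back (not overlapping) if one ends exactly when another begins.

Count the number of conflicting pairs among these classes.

2

Sorted by start: A, B, C, D, E, F, G.
B starts exactly when A ends (back-to-back, no overlap), so nothing later overlaps A either.
C starts after B ends, so nothing later overlaps B either.
D starts after C ends, so nothing later overlaps C either.
E starts before D ends → D and E overlap.
F starts after D ends, so nothing later overlaps D either.
F starts before E ends → E and F overlap.
G starts after E ends.
G starts after F ends.
Overlapping pairs: D & E, E & F — 2 in total.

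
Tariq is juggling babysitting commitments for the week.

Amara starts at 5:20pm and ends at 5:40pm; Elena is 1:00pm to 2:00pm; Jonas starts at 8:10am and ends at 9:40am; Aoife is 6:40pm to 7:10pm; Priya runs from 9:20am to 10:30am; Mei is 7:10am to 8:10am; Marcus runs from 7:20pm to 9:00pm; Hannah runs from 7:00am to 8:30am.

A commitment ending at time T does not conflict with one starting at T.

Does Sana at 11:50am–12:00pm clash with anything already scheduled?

No — it doesn't clash with anything

Hannah: ends 8:30am at or before Sana starts 11:50am → clear.
Mei: ends 8:10am at or before Sana starts 11:50am → clear.
Jonas: ends 9:40am at or before Sana starts 11:50am → clear.
Priya: ends 10:30am at or before Sana starts 11:50am → clear.
Elena: starts 1:00pm at or after Sana ends 12:00pm → clear.
Amara: starts 5:20pm at or after Sana ends 12:00pm → clear.
Aoife: starts 6:40pm at or after Sana ends 12:00pm → clear.
Marcus: starts 7:20pm at or after Sana ends 12:00pm → clear.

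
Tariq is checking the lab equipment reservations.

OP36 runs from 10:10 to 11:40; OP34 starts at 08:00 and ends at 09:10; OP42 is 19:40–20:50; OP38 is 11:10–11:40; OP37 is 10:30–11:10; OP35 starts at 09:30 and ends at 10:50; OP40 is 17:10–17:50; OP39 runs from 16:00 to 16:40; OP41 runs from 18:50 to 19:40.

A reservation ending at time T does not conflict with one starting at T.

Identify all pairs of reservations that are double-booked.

Check each pair: they overlap iff neither finishes before the other starts.
Sorted by start: OP34, OP35, OP36, OP37, OP38, OP39, OP40, OP41, OP42.
OP35 starts after OP34 ends — done with OP34.
OP36 starts before OP35 ends → OP35 and OP36 overlap.
OP37 starts before OP35 ends → OP35 and OP37 overlap.
OP38 starts after OP35 ends — done with OP35.
OP37 starts before OP36 ends → OP36 and OP37 overlap.
OP38 starts before OP36 ends → OP36 and OP38 overlap.
OP39 starts after OP36 ends — done with OP36.
OP38 starts exactly when OP37 ends (back-to-back, no overlap) — done with OP37.
OP39 starts after OP38 ends — done with OP38.
OP40 starts after OP39 ends — done with OP39.
OP41 starts after OP40 ends — done with OP40.
OP42 starts exactly when OP41 ends (back-to-back, no overlap).

OP35 & OP36, OP35 & OP37, OP36 & OP37, OP36 & OP38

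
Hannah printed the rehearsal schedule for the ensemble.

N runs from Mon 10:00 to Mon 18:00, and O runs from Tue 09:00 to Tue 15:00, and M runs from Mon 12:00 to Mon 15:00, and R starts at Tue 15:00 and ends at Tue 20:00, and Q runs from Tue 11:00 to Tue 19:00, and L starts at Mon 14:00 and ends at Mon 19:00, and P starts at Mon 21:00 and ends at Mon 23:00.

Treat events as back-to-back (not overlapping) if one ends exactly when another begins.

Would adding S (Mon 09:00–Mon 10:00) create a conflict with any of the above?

No — it doesn't clash with anything

N: starts Mon 10:00 at or after S ends Mon 10:00 → clear.
M: starts Mon 12:00 at or after S ends Mon 10:00 → clear.
L: starts Mon 14:00 at or after S ends Mon 10:00 → clear.
P: starts Mon 21:00 at or after S ends Mon 10:00 → clear.
O: starts Tue 09:00 at or after S ends Mon 10:00 → clear.
Q: starts Tue 11:00 at or after S ends Mon 10:00 → clear.
R: starts Tue 15:00 at or after S ends Mon 10:00 → clear.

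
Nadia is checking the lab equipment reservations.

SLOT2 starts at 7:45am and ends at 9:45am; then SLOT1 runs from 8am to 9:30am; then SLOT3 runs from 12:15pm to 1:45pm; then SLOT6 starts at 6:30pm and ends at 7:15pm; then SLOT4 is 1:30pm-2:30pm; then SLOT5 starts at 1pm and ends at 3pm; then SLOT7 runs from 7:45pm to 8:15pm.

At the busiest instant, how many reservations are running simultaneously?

3

Sweep the timeline, counting +1 at each start and −1 at each end (ends before starts at a tie):
7:45am start SLOT2 → 1
8am start SLOT1 → 2
9:30am end SLOT1 → 1
9:45am end SLOT2 → 0
12:15pm start SLOT3 → 1
1pm start SLOT5 → 2
1:30pm start SLOT4 → 3
1:45pm end SLOT3 → 2
2:30pm end SLOT4 → 1
3pm end SLOT5 → 0
6:30pm start SLOT6 → 1
7:15pm end SLOT6 → 0
7:45pm start SLOT7 → 1
8:15pm end SLOT7 → 0
Peak is 3, at 1:30pm (SLOT3, SLOT4, SLOT5).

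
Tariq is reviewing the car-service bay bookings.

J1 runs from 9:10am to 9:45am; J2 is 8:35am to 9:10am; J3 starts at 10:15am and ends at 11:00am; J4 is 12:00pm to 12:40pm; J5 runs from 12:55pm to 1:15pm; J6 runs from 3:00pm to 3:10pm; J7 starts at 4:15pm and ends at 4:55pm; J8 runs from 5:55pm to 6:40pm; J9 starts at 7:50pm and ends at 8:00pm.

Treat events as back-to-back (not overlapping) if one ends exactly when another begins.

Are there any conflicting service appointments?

Sorted by start: J2, J1, J3, J4, J5, J6, J7, J8, J9.
J1 starts exactly when J2 ends (back-to-back, no overlap) — done with J2.
J3 starts after J1 ends — done with J1.
J4 starts after J3 ends — done with J3.
J5 starts after J4 ends — done with J4.
J6 starts after J5 ends — done with J5.
J7 starts after J6 ends — done with J6.
J8 starts after J7 ends — done with J7.
J9 starts after J8 ends.
Every pair is clear; the schedule has no overlaps.

No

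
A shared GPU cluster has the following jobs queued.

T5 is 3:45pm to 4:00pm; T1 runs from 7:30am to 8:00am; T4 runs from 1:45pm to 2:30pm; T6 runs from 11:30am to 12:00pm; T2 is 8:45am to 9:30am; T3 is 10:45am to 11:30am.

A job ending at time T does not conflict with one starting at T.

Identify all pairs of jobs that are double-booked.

no conflicts

Sorted by start: T1, T2, T3, T6, T4, T5.
T2 starts after T1 ends, so nothing later overlaps T1 either.
T3 starts after T2 ends, so nothing later overlaps T2 either.
T6 starts exactly when T3 ends (back-to-back, no overlap), so nothing later overlaps T3 either.
T4 starts after T6 ends, so nothing later overlaps T6 either.
T5 starts after T4 ends.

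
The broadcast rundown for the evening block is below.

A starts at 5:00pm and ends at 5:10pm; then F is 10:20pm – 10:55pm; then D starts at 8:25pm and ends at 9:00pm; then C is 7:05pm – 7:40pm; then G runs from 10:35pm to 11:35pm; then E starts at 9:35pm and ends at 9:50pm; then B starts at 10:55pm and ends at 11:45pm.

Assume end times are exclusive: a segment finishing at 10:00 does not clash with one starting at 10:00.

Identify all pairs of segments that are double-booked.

B & G, F & G

Sorted by start: A, C, D, E, F, G, B.
C starts after A ends, so A has no further overlaps.
D starts after C ends, so C has no further overlaps.
E starts after D ends, so D has no further overlaps.
F starts after E ends, so E has no further overlaps.
G starts before F ends → F and G overlap.
B starts exactly when F ends (back-to-back, no overlap).
B starts before G ends → G and B overlap.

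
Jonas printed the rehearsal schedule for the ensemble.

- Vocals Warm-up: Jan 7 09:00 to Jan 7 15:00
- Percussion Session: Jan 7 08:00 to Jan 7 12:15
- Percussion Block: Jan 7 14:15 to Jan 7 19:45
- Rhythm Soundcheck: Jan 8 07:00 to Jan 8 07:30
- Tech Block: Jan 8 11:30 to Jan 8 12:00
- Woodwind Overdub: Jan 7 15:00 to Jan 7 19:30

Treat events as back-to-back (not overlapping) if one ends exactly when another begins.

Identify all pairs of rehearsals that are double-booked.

Percussion Block & Vocals Warm-up, Percussion Block & Woodwind Overdub, Percussion Session & Vocals Warm-up

Check each pair: they overlap iff neither finishes before the other starts.
Sorted by start: Percussion Session, Vocals Warm-up, Percussion Block, Woodwind Overdub, Rhythm Soundcheck, Tech Block.
Vocals Warm-up starts before Percussion Session ends → Percussion Session and Vocals Warm-up overlap.
Percussion Block starts after Percussion Session ends; Percussion Session is clear from here.
Percussion Block starts before Vocals Warm-up ends → Vocals Warm-up and Percussion Block overlap.
Woodwind Overdub starts exactly when Vocals Warm-up ends (back-to-back, no overlap); Vocals Warm-up is clear from here.
Woodwind Overdub starts before Percussion Block ends → Percussion Block and Woodwind Overdub overlap.
Rhythm Soundcheck starts after Percussion Block ends; Percussion Block is clear from here.
Rhythm Soundcheck starts after Woodwind Overdub ends; Woodwind Overdub is clear from here.
Tech Block starts after Rhythm Soundcheck ends.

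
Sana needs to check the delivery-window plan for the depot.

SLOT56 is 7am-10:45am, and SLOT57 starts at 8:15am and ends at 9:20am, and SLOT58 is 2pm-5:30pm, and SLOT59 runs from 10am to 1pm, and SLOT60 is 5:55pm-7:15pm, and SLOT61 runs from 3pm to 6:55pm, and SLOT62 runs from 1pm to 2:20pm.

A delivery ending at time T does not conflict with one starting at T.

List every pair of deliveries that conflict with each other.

SLOT56 & SLOT57, SLOT56 & SLOT59, SLOT58 & SLOT61, SLOT58 & SLOT62, SLOT60 & SLOT61

Sorted by start: SLOT56, SLOT57, SLOT59, SLOT62, SLOT58, SLOT61, SLOT60.
SLOT57 starts before SLOT56 ends → SLOT56 and SLOT57 overlap.
SLOT59 starts before SLOT56 ends → SLOT56 and SLOT59 overlap.
SLOT62 starts after SLOT56 ends, so SLOT56 has no further overlaps.
SLOT59 starts after SLOT57 ends, so SLOT57 has no further overlaps.
SLOT62 starts exactly when SLOT59 ends (back-to-back, no overlap), so SLOT59 has no further overlaps.
SLOT58 starts before SLOT62 ends → SLOT62 and SLOT58 overlap.
SLOT61 starts after SLOT62 ends, so SLOT62 has no further overlaps.
SLOT61 starts before SLOT58 ends → SLOT58 and SLOT61 overlap.
SLOT60 starts after SLOT58 ends.
SLOT60 starts before SLOT61 ends → SLOT61 and SLOT60 overlap.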